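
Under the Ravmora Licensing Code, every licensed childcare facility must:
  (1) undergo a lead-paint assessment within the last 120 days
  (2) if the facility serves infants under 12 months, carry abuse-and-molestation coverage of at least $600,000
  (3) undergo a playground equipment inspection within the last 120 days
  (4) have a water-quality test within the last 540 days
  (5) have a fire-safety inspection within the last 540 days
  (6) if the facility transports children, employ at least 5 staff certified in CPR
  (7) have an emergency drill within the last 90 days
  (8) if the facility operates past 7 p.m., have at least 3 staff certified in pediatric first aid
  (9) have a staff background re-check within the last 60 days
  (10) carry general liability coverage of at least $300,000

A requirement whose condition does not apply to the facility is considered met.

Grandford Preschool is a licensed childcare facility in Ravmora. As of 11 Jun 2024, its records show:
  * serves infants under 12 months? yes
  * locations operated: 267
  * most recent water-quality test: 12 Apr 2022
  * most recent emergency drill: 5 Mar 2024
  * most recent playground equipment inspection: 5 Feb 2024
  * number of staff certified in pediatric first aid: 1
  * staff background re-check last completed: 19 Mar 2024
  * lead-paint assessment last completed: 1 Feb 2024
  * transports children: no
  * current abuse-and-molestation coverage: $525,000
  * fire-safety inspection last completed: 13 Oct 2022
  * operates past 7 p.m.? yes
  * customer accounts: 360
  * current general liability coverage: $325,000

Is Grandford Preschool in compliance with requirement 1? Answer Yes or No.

No

1. lead-paint assessment 131 days ago vs limit 120 → not met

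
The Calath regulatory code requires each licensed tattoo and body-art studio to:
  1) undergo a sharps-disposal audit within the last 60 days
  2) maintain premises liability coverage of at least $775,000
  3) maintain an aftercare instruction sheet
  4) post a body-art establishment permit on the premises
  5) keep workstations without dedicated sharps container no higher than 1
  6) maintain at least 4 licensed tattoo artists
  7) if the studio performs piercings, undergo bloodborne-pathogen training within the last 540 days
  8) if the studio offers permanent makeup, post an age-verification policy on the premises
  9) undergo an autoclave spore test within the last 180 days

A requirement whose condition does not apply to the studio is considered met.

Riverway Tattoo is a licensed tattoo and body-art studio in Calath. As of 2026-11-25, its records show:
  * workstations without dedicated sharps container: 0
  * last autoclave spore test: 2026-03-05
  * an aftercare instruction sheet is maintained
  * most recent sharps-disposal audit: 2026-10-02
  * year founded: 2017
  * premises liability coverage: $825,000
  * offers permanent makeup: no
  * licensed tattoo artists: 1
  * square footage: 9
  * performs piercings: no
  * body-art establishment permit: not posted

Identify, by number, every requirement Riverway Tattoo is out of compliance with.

4, 6, 9

1. sharps-disposal audit 54 days ago vs limit 60 → met
2. premises liability coverage $825,000 ≥ $775,000 → met
3. aftercare instruction sheet present → met
4. body-art establishment permit absent → not met
5. workstations without dedicated sharps container 0 ≤ 1 → met
6. licensed tattoo artists 1 < 4 → not met
7. condition 'performs piercings' does not hold → requirement n/a → met
8. condition 'offers permanent makeup' does not hold → requirement n/a → met
9. autoclave spore test 265 days ago vs limit 180 → not met
Not met: 4, 6, 9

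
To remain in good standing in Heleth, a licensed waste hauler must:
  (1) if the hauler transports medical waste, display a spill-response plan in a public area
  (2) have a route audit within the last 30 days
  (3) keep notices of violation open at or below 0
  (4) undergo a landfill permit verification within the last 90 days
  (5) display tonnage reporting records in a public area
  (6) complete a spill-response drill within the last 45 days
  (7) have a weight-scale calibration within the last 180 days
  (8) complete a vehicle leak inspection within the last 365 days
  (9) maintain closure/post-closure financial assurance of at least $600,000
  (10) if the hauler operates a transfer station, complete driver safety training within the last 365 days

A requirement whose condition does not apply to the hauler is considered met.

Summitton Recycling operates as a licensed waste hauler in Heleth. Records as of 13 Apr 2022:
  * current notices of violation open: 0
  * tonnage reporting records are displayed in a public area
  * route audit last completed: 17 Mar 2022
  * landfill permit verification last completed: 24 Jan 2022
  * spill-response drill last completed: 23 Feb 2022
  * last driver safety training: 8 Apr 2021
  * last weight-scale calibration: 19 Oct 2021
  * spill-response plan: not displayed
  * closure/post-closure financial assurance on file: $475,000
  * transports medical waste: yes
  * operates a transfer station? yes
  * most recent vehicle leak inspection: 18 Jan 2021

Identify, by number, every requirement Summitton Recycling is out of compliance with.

1. condition 'transports medical waste' holds; spill-response plan absent → not met
2. route audit 27 days ago vs limit 30 → met
3. notices of violation open 0 ≤ 0 → met
4. landfill permit verification 79 days ago vs limit 90 → met
5. tonnage reporting records present → met
6. spill-response drill 49 days ago vs limit 45 → not met
7. weight-scale calibration 176 days ago vs limit 180 → met
8. vehicle leak inspection 450 days ago vs limit 365 → not met
9. closure/post-closure financial assurance $475,000 < $600,000 → not met
10. condition 'operates a transfer station' holds; driver safety training 370 days ago vs limit 365 → not met
Not met: 1, 6, 8, 9, 10

1, 6, 8, 9, 10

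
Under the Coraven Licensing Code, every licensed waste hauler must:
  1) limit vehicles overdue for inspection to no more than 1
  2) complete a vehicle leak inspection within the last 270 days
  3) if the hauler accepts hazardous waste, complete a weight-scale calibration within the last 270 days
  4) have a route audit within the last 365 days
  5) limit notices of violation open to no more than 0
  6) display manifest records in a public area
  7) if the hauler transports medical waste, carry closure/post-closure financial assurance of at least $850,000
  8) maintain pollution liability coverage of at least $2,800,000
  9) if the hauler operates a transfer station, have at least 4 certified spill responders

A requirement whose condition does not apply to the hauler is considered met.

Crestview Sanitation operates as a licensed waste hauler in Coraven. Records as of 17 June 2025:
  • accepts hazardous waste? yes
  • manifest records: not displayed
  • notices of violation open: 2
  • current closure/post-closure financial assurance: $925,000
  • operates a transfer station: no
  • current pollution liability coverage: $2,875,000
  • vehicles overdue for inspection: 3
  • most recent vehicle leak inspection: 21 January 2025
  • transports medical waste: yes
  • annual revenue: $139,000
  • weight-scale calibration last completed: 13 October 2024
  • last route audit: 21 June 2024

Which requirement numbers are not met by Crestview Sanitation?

1. vehicles overdue for inspection 3 > 1 → not met
2. vehicle leak inspection 147 days ago vs limit 270 → met
3. condition 'accepts hazardous waste' holds; weight-scale calibration 247 days ago vs limit 270 → met
4. route audit 361 days ago vs limit 365 → met
5. notices of violation open 2 > 0 → not met
6. manifest records absent → not met
7. condition 'transports medical waste' holds; closure/post-closure financial assurance $925,000 ≥ $850,000 → met
8. pollution liability coverage $2,875,000 ≥ $2,800,000 → met
9. condition 'operates a transfer station' does not hold → requirement n/a → met
Not met: 1, 5, 6

1, 5, 6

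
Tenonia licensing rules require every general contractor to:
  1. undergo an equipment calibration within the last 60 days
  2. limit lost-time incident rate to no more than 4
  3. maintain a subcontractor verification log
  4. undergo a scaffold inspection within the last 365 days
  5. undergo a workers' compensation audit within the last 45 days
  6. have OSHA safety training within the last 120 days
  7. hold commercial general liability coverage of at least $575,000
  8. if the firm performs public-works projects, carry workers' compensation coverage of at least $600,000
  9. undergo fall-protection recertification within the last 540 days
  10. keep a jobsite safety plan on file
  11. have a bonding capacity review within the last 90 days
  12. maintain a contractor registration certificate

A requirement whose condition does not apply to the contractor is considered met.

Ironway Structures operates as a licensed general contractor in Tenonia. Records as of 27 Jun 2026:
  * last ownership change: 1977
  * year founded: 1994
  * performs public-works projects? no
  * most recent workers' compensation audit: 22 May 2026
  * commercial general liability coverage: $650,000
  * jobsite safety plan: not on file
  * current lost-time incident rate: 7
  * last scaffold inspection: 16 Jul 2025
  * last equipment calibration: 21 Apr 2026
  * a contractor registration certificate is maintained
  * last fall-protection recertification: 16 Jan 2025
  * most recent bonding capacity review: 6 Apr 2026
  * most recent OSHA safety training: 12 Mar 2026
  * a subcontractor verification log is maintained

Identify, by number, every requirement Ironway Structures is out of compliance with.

1. equipment calibration 67 days ago vs limit 60 → not met
2. lost-time incident rate 7 > 4 → not met
3. subcontractor verification log present → met
4. scaffold inspection 346 days ago vs limit 365 → met
5. workers' compensation audit 36 days ago vs limit 45 → met
6. OSHA safety training 107 days ago vs limit 120 → met
7. commercial general liability coverage $650,000 ≥ $575,000 → met
8. condition 'performs public-works projects' does not hold → requirement n/a → met
9. fall-protection recertification 527 days ago vs limit 540 → met
10. jobsite safety plan absent → not met
11. bonding capacity review 82 days ago vs limit 90 → met
12. contractor registration certificate present → met
Not met: 1, 2, 10

1, 2, 10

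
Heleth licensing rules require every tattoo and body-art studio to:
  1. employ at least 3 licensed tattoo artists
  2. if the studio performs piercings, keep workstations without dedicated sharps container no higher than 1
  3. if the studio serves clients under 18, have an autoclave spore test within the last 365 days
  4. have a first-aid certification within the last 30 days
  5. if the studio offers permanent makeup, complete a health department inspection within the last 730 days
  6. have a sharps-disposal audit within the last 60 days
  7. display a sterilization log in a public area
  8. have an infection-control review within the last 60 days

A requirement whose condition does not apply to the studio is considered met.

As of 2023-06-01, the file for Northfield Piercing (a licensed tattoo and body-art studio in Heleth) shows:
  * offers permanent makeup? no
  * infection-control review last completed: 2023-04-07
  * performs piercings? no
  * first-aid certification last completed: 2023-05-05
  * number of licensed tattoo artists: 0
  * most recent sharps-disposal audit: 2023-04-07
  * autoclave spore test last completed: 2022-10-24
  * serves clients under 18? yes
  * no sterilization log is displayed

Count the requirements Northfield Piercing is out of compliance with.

1. licensed tattoo artists 0 < 3 → not met
2. condition 'performs piercings' does not hold → requirement n/a → met
3. condition 'serves clients under 18' holds; autoclave spore test 220 days ago vs limit 365 → met
4. first-aid certification 27 days ago vs limit 30 → met
5. condition 'offers permanent makeup' does not hold → requirement n/a → met
6. sharps-disposal audit 55 days ago vs limit 60 → met
7. sterilization log absent → not met
8. infection-control review 55 days ago vs limit 60 → met
Not met: 2 of 8

2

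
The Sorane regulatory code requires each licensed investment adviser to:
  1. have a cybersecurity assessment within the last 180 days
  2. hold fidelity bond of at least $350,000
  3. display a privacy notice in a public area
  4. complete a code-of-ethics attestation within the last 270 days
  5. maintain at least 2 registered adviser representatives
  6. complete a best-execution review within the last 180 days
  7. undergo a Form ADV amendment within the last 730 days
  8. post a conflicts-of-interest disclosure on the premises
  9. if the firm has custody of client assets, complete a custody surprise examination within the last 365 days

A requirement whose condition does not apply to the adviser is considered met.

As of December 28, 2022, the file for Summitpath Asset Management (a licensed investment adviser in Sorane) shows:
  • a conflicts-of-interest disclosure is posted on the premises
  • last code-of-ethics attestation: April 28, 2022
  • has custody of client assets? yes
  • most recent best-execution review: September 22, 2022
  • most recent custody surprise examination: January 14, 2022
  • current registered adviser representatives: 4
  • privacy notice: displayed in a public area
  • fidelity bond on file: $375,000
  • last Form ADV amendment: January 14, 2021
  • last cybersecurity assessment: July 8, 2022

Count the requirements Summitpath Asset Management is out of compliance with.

1. cybersecurity assessment 173 days ago vs limit 180 → met
2. fidelity bond $375,000 ≥ $350,000 → met
3. privacy notice present → met
4. code-of-ethics attestation 244 days ago vs limit 270 → met
5. registered adviser representatives 4 ≥ 2 → met
6. best-execution review 97 days ago vs limit 180 → met
7. Form ADV amendment 713 days ago vs limit 730 → met
8. conflicts-of-interest disclosure present → met
9. condition 'has custody of client assets' holds; custody surprise examination 348 days ago vs limit 365 → met
Not met: 0 of 9

0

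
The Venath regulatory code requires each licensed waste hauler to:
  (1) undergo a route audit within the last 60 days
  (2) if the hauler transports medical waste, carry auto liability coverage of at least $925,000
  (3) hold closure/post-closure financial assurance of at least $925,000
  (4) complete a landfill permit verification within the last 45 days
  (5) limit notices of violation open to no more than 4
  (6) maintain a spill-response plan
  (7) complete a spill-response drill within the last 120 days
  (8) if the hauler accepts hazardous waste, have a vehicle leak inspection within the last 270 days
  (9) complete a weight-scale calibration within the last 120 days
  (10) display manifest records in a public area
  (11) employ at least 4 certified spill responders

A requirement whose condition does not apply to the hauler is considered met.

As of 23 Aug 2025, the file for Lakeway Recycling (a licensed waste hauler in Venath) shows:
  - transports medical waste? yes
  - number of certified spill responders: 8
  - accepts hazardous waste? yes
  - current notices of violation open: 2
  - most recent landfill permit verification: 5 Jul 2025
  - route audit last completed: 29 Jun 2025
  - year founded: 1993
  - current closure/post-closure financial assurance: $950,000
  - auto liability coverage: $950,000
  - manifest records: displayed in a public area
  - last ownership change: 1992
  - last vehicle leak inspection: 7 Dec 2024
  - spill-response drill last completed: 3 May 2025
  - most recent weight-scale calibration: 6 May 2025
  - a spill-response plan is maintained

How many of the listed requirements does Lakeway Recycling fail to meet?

1

1. route audit 55 days ago vs limit 60 → met
2. condition 'transports medical waste' holds; auto liability coverage $950,000 ≥ $925,000 → met
3. closure/post-closure financial assurance $950,000 ≥ $925,000 → met
4. landfill permit verification 49 days ago vs limit 45 → not met
5. notices of violation open 2 ≤ 4 → met
6. spill-response plan present → met
7. spill-response drill 112 days ago vs limit 120 → met
8. condition 'accepts hazardous waste' holds; vehicle leak inspection 259 days ago vs limit 270 → met
9. weight-scale calibration 109 days ago vs limit 120 → met
10. manifest records present → met
11. certified spill responders 8 ≥ 4 → met
Not met: 1 of 11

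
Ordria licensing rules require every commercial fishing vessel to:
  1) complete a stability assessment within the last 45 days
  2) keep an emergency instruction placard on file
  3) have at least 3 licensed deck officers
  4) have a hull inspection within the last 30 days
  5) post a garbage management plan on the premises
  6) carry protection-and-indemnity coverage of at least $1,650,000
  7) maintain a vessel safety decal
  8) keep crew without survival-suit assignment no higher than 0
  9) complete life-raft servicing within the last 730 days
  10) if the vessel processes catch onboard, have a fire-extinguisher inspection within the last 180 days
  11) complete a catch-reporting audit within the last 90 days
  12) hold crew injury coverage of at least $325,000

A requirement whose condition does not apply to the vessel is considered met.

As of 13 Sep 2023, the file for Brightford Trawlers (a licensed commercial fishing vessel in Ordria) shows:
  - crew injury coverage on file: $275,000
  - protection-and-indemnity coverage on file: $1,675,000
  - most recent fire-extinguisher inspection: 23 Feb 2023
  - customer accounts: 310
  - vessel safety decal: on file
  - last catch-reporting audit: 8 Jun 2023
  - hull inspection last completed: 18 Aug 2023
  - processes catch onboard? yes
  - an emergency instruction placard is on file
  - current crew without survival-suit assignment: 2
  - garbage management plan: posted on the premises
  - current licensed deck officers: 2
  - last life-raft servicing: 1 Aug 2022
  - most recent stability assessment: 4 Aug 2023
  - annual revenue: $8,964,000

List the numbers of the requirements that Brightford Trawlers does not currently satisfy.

3, 8, 10, 11, 12

1. stability assessment 40 days ago vs limit 45 → met
2. emergency instruction placard present → met
3. licensed deck officers 2 < 3 → not met
4. hull inspection 26 days ago vs limit 30 → met
5. garbage management plan present → met
6. protection-and-indemnity coverage $1,675,000 ≥ $1,650,000 → met
7. vessel safety decal present → met
8. crew without survival-suit assignment 2 > 0 → not met
9. life-raft servicing 408 days ago vs limit 730 → met
10. condition 'processes catch onboard' holds; fire-extinguisher inspection 202 days ago vs limit 180 → not met
11. catch-reporting audit 97 days ago vs limit 90 → not met
12. crew injury coverage $275,000 < $325,000 → not met
Not met: 3, 8, 10, 11, 12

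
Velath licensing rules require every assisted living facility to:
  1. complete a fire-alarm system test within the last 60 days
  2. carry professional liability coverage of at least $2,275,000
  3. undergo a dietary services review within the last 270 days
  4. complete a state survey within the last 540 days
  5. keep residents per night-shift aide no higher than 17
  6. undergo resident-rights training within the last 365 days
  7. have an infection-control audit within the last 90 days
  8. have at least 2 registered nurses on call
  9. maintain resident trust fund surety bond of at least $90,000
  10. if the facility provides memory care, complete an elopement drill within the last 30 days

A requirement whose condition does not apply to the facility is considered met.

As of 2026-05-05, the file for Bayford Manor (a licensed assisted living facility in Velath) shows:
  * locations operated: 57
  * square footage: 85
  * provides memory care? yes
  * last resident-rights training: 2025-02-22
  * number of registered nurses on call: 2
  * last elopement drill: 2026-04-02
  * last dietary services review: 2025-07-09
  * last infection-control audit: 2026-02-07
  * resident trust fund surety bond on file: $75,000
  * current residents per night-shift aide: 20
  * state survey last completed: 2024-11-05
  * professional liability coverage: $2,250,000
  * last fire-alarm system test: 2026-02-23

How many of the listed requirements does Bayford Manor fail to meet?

8

1. fire-alarm system test 71 days ago vs limit 60 → not met
2. professional liability coverage $2,250,000 < $2,275,000 → not met
3. dietary services review 300 days ago vs limit 270 → not met
4. state survey 546 days ago vs limit 540 → not met
5. residents per night-shift aide 20 > 17 → not met
6. resident-rights training 437 days ago vs limit 365 → not met
7. infection-control audit 87 days ago vs limit 90 → met
8. registered nurses on call 2 ≥ 2 → met
9. resident trust fund surety bond $75,000 < $90,000 → not met
10. condition 'provides memory care' holds; elopement drill 33 days ago vs limit 30 → not met
Not met: 8 of 10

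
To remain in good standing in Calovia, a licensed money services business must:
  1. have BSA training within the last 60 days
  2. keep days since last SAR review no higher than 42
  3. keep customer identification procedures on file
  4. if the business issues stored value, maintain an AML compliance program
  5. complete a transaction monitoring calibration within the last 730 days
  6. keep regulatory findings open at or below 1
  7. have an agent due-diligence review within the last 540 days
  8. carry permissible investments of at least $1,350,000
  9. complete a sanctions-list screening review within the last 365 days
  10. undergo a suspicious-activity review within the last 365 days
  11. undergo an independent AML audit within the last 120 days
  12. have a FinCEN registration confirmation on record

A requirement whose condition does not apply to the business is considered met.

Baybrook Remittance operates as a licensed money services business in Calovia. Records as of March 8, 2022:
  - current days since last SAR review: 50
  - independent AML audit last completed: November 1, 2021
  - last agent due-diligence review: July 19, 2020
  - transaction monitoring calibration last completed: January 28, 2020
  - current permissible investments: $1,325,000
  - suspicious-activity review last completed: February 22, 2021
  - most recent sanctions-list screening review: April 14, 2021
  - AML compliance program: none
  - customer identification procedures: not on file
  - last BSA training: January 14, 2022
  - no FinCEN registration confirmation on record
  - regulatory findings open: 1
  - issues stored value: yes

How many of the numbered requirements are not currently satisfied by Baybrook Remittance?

9

1. BSA training 53 days ago vs limit 60 → met
2. days since last SAR review 50 > 42 → not met
3. customer identification procedures absent → not met
4. condition 'issues stored value' holds; AML compliance program absent → not met
5. transaction monitoring calibration 770 days ago vs limit 730 → not met
6. regulatory findings open 1 ≤ 1 → met
7. agent due-diligence review 597 days ago vs limit 540 → not met
8. permissible investments $1,325,000 < $1,350,000 → not met
9. sanctions-list screening review 328 days ago vs limit 365 → met
10. suspicious-activity review 379 days ago vs limit 365 → not met
11. independent AML audit 127 days ago vs limit 120 → not met
12. FinCEN registration confirmation absent → not met
Not met: 9 of 12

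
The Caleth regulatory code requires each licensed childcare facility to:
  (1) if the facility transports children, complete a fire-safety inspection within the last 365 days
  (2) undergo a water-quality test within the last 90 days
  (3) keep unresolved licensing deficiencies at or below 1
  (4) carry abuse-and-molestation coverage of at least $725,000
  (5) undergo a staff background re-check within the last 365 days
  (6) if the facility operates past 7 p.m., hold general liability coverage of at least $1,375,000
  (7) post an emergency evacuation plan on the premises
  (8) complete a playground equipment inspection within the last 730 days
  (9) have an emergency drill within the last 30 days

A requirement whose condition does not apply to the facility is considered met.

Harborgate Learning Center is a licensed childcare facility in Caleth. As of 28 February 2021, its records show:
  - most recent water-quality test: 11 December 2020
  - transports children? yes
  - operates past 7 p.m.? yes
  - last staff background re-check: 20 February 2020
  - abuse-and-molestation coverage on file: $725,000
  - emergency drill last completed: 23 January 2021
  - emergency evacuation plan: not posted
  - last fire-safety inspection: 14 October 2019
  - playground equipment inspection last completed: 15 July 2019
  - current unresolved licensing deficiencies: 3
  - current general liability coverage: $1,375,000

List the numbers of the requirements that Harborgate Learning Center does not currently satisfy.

1. condition 'transports children' holds; fire-safety inspection 503 days ago vs limit 365 → not met
2. water-quality test 79 days ago vs limit 90 → met
3. unresolved licensing deficiencies 3 > 1 → not met
4. abuse-and-molestation coverage $725,000 ≥ $725,000 → met
5. staff background re-check 374 days ago vs limit 365 → not met
6. condition 'operates past 7 p.m.' holds; general liability coverage $1,375,000 ≥ $1,375,000 → met
7. emergency evacuation plan absent → not met
8. playground equipment inspection 594 days ago vs limit 730 → met
9. emergency drill 36 days ago vs limit 30 → not met
Not met: 1, 3, 5, 7, 9

1, 3, 5, 7, 9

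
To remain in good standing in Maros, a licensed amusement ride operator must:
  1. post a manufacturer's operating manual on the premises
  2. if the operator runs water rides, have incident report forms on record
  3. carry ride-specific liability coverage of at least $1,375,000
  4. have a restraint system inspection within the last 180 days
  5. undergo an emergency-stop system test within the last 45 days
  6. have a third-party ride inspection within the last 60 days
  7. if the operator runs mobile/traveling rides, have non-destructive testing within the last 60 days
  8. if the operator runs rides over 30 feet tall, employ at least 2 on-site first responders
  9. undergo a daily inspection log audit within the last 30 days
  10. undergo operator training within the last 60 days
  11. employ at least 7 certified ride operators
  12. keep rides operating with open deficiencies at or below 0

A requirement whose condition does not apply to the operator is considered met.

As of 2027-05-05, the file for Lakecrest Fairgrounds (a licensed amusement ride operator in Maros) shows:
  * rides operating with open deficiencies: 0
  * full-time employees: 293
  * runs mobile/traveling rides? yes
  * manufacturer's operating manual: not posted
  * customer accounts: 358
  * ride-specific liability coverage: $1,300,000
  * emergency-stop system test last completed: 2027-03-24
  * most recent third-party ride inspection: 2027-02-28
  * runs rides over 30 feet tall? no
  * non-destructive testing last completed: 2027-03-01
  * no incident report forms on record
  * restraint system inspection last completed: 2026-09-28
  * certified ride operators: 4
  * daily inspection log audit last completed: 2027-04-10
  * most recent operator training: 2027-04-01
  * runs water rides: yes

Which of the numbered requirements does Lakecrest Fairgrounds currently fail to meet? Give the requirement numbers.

1, 2, 3, 4, 6, 7, 11

1. manufacturer's operating manual absent → not met
2. condition 'runs water rides' holds; incident report forms absent → not met
3. ride-specific liability coverage $1,300,000 < $1,375,000 → not met
4. restraint system inspection 219 days ago vs limit 180 → not met
5. emergency-stop system test 42 days ago vs limit 45 → met
6. third-party ride inspection 66 days ago vs limit 60 → not met
7. condition 'runs mobile/traveling rides' holds; non-destructive testing 65 days ago vs limit 60 → not met
8. condition 'runs rides over 30 feet tall' does not hold → requirement n/a → met
9. daily inspection log audit 25 days ago vs limit 30 → met
10. operator training 34 days ago vs limit 60 → met
11. certified ride operators 4 < 7 → not met
12. rides operating with open deficiencies 0 ≤ 0 → met
Not met: 1, 2, 3, 4, 6, 7, 11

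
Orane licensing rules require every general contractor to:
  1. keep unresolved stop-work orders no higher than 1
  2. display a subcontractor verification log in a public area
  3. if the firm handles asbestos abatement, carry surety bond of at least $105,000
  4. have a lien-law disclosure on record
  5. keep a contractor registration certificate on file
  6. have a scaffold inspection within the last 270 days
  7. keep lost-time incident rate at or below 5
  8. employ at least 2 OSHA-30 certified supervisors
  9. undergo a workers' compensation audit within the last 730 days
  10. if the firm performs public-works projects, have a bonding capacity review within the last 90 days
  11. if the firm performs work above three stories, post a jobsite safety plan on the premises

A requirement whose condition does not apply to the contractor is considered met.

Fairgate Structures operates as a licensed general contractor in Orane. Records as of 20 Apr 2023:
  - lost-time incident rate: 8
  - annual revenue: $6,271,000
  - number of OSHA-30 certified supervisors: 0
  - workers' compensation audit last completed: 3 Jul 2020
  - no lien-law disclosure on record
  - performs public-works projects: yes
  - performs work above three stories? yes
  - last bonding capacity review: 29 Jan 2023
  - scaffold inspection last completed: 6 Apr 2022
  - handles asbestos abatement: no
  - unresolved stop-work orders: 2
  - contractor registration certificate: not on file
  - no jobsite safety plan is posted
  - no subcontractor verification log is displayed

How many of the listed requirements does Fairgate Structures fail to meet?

9

1. unresolved stop-work orders 2 > 1 → not met
2. subcontractor verification log absent → not met
3. condition 'handles asbestos abatement' does not hold → requirement n/a → met
4. lien-law disclosure absent → not met
5. contractor registration certificate absent → not met
6. scaffold inspection 379 days ago vs limit 270 → not met
7. lost-time incident rate 8 > 5 → not met
8. OSHA-30 certified supervisors 0 < 2 → not met
9. workers' compensation audit 1021 days ago vs limit 730 → not met
10. condition 'performs public-works projects' holds; bonding capacity review 81 days ago vs limit 90 → met
11. condition 'performs work above three stories' holds; jobsite safety plan absent → not met
Not met: 9 of 11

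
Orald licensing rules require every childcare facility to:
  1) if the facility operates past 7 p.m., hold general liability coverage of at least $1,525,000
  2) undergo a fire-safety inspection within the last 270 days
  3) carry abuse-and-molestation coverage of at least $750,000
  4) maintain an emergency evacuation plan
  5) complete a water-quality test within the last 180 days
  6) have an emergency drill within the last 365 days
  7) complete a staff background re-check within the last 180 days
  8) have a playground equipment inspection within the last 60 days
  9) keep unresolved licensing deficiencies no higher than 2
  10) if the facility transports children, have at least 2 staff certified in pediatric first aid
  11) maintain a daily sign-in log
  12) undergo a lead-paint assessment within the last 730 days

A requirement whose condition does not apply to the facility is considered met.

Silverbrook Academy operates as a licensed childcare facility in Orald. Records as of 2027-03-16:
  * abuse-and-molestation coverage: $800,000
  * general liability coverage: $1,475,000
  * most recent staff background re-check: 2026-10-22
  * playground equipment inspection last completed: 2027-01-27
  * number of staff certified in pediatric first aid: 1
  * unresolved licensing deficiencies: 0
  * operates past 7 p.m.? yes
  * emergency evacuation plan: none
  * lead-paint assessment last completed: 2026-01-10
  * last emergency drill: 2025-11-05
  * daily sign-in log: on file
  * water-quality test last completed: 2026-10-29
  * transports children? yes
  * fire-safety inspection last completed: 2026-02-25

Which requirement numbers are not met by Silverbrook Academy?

1, 2, 4, 6, 10

1. condition 'operates past 7 p.m.' holds; general liability coverage $1,475,000 < $1,525,000 → not met
2. fire-safety inspection 384 days ago vs limit 270 → not met
3. abuse-and-molestation coverage $800,000 ≥ $750,000 → met
4. emergency evacuation plan absent → not met
5. water-quality test 138 days ago vs limit 180 → met
6. emergency drill 496 days ago vs limit 365 → not met
7. staff background re-check 145 days ago vs limit 180 → met
8. playground equipment inspection 48 days ago vs limit 60 → met
9. unresolved licensing deficiencies 0 ≤ 2 → met
10. condition 'transports children' holds; staff certified in pediatric first aid 1 < 2 → not met
11. daily sign-in log present → met
12. lead-paint assessment 430 days ago vs limit 730 → met
Not met: 1, 2, 4, 6, 10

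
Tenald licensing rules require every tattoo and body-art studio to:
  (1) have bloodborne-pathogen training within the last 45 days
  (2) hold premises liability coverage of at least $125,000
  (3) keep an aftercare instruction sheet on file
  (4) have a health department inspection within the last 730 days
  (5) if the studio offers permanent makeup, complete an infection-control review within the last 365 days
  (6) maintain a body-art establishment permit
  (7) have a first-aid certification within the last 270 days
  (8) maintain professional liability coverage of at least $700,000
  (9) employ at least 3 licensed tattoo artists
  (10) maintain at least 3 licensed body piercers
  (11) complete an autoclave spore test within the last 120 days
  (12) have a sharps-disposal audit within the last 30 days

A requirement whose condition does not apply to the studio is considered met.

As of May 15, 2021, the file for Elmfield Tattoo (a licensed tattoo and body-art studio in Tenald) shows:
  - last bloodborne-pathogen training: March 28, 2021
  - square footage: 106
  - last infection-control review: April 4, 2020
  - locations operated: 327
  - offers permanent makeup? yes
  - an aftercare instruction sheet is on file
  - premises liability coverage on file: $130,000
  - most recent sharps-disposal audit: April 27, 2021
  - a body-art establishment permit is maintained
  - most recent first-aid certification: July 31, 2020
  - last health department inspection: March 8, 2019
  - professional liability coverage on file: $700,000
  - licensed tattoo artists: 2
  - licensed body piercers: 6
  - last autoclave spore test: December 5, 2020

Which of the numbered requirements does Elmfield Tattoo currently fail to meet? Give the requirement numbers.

1. bloodborne-pathogen training 48 days ago vs limit 45 → not met
2. premises liability coverage $130,000 ≥ $125,000 → met
3. aftercare instruction sheet present → met
4. health department inspection 799 days ago vs limit 730 → not met
5. condition 'offers permanent makeup' holds; infection-control review 406 days ago vs limit 365 → not met
6. body-art establishment permit present → met
7. first-aid certification 288 days ago vs limit 270 → not met
8. professional liability coverage $700,000 ≥ $700,000 → met
9. licensed tattoo artists 2 < 3 → not met
10. licensed body piercers 6 ≥ 3 → met
11. autoclave spore test 161 days ago vs limit 120 → not met
12. sharps-disposal audit 18 days ago vs limit 30 → met
Not met: 1, 4, 5, 7, 9, 11

1, 4, 5, 7, 9, 11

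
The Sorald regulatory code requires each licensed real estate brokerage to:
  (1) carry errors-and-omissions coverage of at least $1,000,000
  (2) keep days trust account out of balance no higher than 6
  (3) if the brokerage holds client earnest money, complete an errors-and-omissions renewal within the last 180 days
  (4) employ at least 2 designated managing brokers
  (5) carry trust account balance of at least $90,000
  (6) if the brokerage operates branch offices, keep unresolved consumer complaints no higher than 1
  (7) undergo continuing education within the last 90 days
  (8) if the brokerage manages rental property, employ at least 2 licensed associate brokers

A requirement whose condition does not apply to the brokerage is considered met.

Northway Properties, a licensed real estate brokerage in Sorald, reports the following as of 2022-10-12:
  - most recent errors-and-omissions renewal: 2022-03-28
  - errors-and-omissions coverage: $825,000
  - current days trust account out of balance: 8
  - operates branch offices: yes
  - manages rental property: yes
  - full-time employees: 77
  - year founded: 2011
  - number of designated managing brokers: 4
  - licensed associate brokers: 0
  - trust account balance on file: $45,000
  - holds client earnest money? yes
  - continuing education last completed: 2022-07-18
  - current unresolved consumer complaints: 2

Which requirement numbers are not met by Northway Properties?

1, 2, 3, 5, 6, 8

1. errors-and-omissions coverage $825,000 < $1,000,000 → not met
2. days trust account out of balance 8 > 6 → not met
3. condition 'holds client earnest money' holds; errors-and-omissions renewal 198 days ago vs limit 180 → not met
4. designated managing brokers 4 ≥ 2 → met
5. trust account balance $45,000 < $90,000 → not met
6. condition 'operates branch offices' holds; unresolved consumer complaints 2 > 1 → not met
7. continuing education 86 days ago vs limit 90 → met
8. condition 'manages rental property' holds; licensed associate brokers 0 < 2 → not met
Not met: 1, 2, 3, 5, 6, 8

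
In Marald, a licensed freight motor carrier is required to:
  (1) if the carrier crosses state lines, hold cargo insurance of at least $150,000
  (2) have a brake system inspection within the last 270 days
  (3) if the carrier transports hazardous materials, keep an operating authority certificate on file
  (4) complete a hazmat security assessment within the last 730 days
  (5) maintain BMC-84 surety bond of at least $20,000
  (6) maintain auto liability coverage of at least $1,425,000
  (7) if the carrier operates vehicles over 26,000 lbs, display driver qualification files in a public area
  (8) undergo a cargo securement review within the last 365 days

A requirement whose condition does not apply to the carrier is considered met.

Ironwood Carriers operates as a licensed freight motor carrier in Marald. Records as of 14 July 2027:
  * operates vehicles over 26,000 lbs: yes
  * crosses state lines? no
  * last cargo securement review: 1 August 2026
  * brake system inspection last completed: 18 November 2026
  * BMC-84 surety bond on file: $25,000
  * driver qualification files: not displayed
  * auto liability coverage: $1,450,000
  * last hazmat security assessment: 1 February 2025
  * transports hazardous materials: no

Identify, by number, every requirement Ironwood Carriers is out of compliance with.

1. condition 'crosses state lines' does not hold → requirement n/a → met
2. brake system inspection 238 days ago vs limit 270 → met
3. condition 'transports hazardous materials' does not hold → requirement n/a → met
4. hazmat security assessment 893 days ago vs limit 730 → not met
5. BMC-84 surety bond $25,000 ≥ $20,000 → met
6. auto liability coverage $1,450,000 ≥ $1,425,000 → met
7. condition 'operates vehicles over 26,000 lbs' holds; driver qualification files absent → not met
8. cargo securement review 347 days ago vs limit 365 → met
Not met: 4, 7

4, 7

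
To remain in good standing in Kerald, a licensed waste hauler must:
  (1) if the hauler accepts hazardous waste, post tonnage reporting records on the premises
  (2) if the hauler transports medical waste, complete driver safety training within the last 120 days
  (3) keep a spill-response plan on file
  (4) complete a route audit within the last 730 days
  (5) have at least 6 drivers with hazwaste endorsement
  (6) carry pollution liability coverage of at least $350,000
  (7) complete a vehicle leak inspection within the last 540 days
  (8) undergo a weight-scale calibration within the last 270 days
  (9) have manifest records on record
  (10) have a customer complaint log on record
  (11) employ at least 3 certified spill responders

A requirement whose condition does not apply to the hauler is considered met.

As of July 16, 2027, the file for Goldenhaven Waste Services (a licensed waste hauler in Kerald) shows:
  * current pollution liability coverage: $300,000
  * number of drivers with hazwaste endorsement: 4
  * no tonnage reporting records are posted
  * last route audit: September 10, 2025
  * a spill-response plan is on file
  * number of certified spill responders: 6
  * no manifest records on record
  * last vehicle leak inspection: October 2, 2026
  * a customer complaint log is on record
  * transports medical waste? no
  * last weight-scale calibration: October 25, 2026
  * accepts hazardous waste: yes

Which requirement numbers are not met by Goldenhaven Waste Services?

1, 5, 6, 9

1. condition 'accepts hazardous waste' holds; tonnage reporting records absent → not met
2. condition 'transports medical waste' does not hold → requirement n/a → met
3. spill-response plan present → met
4. route audit 674 days ago vs limit 730 → met
5. drivers with hazwaste endorsement 4 < 6 → not met
6. pollution liability coverage $300,000 < $350,000 → not met
7. vehicle leak inspection 287 days ago vs limit 540 → met
8. weight-scale calibration 264 days ago vs limit 270 → met
9. manifest records absent → not met
10. customer complaint log present → met
11. certified spill responders 6 ≥ 3 → met
Not met: 1, 5, 6, 9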